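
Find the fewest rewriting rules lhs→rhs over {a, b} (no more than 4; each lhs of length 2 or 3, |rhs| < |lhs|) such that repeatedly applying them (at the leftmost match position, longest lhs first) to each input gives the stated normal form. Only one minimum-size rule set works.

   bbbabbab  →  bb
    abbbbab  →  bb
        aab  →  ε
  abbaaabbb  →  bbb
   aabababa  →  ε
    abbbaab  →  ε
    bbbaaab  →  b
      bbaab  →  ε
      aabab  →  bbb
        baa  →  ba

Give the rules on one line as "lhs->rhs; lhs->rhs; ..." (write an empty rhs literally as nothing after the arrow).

  | bbbabbab => bbbab => bb
  | abbbbab => bbbab => bb
  | aab => ab => ε
  | abbaaabbb => baaabbb => baabbb => babbb => bbb

aa->a; ab->; aba->bb; bba->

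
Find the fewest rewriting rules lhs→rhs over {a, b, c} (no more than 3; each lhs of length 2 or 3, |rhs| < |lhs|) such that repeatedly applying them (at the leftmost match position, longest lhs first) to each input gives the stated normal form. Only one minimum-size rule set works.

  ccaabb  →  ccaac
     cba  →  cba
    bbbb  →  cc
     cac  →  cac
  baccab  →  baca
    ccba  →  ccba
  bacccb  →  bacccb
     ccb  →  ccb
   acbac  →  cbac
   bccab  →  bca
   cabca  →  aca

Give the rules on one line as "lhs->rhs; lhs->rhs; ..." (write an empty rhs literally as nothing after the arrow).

acb->cb; bb->c; cab->a

  | ccaabb => ccaac
  | cba
  | bbbb => cbb => cc
  | cac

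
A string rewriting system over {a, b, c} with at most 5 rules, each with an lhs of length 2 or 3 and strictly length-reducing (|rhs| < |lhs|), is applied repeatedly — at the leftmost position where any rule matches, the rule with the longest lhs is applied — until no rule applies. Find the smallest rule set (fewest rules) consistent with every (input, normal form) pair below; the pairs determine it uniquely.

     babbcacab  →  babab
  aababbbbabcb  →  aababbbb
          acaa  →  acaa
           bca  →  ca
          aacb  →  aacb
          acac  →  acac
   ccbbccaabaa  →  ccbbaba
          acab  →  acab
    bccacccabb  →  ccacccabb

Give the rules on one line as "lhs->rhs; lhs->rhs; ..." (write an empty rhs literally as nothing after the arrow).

baa->ba; bac->; bbc->bb; bc->c

  | babbcacab => babbacab => babab
  | aababbbbabcb => aababbbbacb => aababbbb
  | acaa
  | bca => ca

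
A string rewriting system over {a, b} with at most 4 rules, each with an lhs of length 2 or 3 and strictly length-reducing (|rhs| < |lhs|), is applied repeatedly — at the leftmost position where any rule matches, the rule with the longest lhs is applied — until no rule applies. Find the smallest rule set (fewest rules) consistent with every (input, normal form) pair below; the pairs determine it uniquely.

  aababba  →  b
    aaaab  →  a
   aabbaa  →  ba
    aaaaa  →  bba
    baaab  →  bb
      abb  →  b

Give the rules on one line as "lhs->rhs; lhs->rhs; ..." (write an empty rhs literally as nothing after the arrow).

  | aababba => bbabba => bbba => aa => b
  | aaaab => baab => bbb => a
  | aabbaa => bbbaa => aaa => ba
  | aaaaa => baaa => bba

aa->b; ab->; bbb->a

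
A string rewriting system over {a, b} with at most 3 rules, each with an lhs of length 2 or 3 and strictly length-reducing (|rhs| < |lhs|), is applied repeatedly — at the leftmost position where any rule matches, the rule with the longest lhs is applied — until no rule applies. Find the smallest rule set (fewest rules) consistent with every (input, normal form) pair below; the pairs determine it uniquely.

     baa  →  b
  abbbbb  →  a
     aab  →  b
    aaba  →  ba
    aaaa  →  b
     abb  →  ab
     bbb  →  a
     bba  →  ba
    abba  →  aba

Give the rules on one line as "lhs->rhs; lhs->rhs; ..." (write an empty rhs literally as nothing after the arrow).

aa->b; bb->b; bbb->a

  | baa => bb => b
  | abbbbb => aabb => bbb => a
  | aab => bb => b
  | aaba => bba => ba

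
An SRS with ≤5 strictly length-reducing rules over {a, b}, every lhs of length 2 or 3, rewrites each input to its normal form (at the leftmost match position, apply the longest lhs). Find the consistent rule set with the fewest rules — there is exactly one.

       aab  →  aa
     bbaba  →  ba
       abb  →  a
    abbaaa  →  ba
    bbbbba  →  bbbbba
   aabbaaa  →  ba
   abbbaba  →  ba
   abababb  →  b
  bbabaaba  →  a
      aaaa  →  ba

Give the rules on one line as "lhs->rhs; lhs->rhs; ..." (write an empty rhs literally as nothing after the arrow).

aaa->ba; ab->a; baa->ba; bab->

  | aab => aa
  | bbaba => ba
  | abb => ab => a
  | abbaaa => abaaa => aaaa => baa => ba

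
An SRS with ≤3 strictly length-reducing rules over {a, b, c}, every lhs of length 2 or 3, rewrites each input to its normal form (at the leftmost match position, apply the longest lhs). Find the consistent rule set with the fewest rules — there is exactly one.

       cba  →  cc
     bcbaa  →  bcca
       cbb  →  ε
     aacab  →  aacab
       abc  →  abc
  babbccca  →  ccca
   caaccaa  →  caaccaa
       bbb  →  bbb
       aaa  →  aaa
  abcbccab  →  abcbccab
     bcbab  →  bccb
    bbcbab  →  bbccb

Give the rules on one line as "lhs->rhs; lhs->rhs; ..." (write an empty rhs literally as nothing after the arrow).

ba->c; cbb->

  | cba => cc
  | bcbaa => bcca
  | cbb => ε
  | aacab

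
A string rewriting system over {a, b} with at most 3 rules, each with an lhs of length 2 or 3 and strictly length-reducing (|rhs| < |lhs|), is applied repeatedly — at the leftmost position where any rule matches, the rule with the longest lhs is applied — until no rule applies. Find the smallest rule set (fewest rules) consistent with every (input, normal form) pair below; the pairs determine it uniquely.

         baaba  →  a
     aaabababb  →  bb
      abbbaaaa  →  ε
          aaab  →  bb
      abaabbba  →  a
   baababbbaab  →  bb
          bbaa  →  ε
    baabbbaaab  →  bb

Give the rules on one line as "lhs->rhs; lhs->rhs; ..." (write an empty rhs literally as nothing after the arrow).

aa->; aaa->b; ba->a

  | baaba => aaba => ba => a
  | aaabababb => bbababb => bababb => ababb => aabb => bb
  | abbbaaaa => abbaaaa => abaaaa => aaaaa => baa => aa => ε
  | aaab => bb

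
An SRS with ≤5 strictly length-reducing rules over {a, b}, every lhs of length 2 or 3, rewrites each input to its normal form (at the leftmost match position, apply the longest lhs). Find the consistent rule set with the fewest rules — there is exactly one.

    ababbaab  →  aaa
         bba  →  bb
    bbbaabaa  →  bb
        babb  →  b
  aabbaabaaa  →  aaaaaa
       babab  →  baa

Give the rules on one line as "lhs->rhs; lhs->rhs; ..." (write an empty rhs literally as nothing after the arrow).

  | ababbaab => aabbaab => aaab => aaa
  | bba => bb
  | bbbaabaa => bbaabaa => bbabaa => bbbaa => bbaa => bba => bb
  | babb => b

ab->a; abb->; bba->bb; bbb->bb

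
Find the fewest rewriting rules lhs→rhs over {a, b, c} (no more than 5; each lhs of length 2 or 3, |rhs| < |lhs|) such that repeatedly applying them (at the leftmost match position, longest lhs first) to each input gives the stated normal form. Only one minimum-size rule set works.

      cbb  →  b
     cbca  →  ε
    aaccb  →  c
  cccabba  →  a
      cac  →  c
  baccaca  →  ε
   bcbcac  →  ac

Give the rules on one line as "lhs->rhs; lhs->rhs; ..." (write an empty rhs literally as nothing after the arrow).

acc->cc; bc->; ca->; cb->

  | cbb => b
  | cbca => ca => ε
  | aaccb => accb => ccb => c
  | cccabba => ccbba => cba => a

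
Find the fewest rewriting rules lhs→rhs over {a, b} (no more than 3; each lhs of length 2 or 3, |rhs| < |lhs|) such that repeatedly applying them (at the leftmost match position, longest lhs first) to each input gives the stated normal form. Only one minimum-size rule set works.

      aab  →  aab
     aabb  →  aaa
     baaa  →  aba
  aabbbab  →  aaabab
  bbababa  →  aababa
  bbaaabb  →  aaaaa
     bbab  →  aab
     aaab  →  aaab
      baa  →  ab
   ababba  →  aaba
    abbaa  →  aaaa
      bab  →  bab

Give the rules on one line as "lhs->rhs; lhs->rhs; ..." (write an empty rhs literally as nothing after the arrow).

baa->ab; bb->a

  | aab
  | aabb => aaa
  | baaa => aba
  | aabbbab => aaabab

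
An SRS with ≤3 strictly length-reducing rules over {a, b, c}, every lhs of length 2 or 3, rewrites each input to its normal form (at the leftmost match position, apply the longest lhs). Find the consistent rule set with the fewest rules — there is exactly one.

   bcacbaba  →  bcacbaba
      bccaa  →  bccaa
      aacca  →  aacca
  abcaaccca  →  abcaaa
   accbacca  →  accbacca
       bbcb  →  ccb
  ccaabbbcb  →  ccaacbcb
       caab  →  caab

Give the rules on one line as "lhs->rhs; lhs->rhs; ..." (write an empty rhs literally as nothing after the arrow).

bb->c; ccc->

  | bcacbaba
  | bccaa
  | aacca
  | abcaaccca => abcaaa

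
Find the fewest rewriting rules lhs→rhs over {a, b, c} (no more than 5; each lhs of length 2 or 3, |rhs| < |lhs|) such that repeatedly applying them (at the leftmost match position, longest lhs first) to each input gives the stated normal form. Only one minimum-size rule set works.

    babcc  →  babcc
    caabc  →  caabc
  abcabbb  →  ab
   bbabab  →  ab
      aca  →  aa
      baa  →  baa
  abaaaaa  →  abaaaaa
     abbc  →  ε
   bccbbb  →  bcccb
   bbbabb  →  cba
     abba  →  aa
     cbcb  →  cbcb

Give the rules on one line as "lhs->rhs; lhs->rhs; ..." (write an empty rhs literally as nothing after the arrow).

ac->a; acc->; bb->c; cab->

  | babcc
  | caabc
  | abcabbb => abbb => acb => ab
  | bbabab => cabab => ab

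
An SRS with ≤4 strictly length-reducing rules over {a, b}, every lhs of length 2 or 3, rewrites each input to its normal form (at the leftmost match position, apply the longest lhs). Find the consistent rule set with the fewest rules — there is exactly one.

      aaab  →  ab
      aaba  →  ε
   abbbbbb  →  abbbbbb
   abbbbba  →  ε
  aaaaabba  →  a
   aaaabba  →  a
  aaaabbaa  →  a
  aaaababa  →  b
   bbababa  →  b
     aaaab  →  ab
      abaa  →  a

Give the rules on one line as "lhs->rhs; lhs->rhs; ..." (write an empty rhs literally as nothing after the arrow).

aa->a; aba->; ba->b; bba->a

  | aaab => aab => ab
  | aaba => aba => ε
  | abbbbbb
  | abbbbba => abbba => aba => ε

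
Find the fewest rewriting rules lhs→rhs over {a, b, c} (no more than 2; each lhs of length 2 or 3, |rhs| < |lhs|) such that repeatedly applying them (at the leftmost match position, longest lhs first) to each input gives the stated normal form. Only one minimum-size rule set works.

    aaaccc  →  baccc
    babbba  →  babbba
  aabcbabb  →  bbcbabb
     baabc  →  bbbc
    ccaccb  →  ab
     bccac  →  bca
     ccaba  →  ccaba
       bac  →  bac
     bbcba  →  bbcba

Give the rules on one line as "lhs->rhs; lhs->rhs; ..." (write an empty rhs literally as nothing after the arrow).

  | aaaccc => baccc
  | babbba
  | aabcbabb => bbcbabb
  | baabc => bbbc

aa->b; cac->a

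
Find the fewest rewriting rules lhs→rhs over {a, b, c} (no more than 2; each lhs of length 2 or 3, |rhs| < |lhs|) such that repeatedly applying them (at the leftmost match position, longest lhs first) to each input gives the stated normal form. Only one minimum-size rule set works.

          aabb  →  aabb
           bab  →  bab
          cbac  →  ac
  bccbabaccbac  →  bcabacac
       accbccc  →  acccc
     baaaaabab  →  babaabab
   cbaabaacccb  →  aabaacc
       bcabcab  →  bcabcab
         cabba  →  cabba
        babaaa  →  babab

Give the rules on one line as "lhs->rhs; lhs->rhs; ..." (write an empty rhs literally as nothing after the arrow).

aaa->ab; cb->

  | aabb
  | bab
  | cbac => ac
  | bccbabaccbac => bcabaccbac => bcabacac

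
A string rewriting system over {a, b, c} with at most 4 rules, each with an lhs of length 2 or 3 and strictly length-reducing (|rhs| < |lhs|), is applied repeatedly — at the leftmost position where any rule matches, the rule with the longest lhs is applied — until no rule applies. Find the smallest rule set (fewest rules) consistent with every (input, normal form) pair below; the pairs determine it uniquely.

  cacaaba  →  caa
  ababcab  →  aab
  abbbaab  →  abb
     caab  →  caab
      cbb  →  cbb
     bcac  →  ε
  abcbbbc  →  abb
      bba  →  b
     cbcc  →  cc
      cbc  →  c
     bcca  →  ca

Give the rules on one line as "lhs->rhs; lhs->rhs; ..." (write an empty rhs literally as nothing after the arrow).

  | cacaaba => caaba => caa
  | ababcab => abcab => aab
  | abbbaab => abbab => abb
  | caab

ac->; ba->; bc->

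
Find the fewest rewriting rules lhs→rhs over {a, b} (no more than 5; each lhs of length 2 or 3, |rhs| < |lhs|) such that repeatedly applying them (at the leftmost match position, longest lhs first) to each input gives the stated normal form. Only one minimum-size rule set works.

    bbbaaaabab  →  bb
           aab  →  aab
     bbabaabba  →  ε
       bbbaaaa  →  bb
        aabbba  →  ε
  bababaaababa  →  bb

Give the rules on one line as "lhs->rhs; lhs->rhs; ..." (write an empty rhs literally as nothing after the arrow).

aaa->b; aba->b; abb->aa; bba->

  | bbbaaaabab => baaabab => bbbab => bb
  | aab
  | bbabaabba => baabba => baaaa => bba => ε
  | bbbaaaa => baaa => bb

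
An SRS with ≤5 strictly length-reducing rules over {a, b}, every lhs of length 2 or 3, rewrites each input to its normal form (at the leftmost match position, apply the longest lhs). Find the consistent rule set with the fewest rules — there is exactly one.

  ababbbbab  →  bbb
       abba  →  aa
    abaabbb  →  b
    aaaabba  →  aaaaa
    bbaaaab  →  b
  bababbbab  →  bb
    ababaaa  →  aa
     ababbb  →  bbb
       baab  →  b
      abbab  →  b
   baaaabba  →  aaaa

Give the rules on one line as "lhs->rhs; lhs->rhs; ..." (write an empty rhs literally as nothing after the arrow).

ab->b; abb->a; ba->; bba->

  | ababbbbab => babbbbab => bbbbab => bbb
  | abba => aa
  | abaabbb => baabbb => abbb => ab => b
  | aaaabba => aaaaa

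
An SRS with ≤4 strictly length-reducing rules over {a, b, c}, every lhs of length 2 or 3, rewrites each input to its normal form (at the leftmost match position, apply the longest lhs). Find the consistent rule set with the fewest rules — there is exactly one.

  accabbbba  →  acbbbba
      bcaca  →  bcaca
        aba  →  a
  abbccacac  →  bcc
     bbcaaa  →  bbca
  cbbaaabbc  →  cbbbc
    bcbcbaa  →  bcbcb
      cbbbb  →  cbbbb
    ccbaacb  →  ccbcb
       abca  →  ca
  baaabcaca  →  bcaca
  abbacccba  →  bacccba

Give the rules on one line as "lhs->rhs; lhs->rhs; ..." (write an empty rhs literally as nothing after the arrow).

  | accabbbba => acbbbba
  | bcaca
  | aba => a
  | abbccacac => bccacac => bccac => bcc

aa->; ab->; cca->c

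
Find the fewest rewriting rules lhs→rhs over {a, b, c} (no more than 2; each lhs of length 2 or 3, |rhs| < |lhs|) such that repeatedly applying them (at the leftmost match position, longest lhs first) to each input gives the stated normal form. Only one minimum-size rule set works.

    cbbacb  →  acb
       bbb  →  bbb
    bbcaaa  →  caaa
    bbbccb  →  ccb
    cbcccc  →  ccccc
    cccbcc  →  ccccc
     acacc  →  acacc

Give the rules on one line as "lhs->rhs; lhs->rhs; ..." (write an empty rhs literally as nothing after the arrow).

bc->c; cbb->

  | cbbacb => acb
  | bbb
  | bbcaaa => bcaaa => caaa
  | bbbccb => bbccb => bccb => ccb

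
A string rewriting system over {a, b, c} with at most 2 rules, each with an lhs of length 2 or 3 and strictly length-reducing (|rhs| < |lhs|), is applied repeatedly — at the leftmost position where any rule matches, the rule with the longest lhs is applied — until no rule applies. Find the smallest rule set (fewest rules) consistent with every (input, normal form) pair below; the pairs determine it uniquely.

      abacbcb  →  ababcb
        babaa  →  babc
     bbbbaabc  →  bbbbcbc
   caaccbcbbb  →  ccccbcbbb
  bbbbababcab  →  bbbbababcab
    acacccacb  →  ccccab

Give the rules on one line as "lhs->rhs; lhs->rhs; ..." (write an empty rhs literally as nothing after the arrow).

  | abacbcb => ababcb
  | babaa => babc
  | bbbbaabc => bbbbcbc
  | caaccbcbbb => ccccbcbbb

aa->c; ac->a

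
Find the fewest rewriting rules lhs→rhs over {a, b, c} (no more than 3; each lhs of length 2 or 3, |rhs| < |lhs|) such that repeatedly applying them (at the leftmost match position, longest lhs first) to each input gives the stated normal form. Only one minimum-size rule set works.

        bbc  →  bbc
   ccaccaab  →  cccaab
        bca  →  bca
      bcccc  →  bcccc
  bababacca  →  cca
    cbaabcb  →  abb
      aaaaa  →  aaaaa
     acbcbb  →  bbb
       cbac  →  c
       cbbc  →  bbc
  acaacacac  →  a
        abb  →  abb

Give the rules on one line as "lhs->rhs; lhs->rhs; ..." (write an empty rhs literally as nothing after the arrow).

ac->; ba->; cb->b

  | bbc
  | ccaccaab => cccaab
  | bca
  | bcccc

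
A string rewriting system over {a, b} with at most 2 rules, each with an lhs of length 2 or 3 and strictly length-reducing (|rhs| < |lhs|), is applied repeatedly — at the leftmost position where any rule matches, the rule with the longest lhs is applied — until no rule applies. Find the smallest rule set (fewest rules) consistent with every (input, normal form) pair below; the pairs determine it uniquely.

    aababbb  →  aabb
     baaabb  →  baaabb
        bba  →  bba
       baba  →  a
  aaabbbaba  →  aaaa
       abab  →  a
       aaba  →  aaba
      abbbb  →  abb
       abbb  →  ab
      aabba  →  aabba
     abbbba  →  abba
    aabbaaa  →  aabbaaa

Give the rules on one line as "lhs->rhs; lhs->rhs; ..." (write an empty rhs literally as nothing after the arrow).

  | aababbb => aabb
  | baaabb
  | bba
  | baba => a

bab->; bbb->b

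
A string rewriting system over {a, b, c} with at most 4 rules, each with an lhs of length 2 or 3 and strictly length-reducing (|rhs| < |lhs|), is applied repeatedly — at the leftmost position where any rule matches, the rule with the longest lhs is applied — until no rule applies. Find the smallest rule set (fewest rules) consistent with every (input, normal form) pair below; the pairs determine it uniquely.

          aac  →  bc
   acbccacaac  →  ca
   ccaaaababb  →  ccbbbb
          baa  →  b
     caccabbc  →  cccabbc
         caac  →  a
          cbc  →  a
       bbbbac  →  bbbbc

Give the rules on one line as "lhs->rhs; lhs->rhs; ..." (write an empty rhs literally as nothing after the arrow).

aa->b; ac->c; ba->b; cbc->a

  | aac => bc
  | acbccacaac => cbccacaac => acacaac => cacaac => ccaac => ccbc => ca
  | ccaaaababb => ccbaababb => ccbababb => ccbbabb => ccbbbb
  | baa => ba => b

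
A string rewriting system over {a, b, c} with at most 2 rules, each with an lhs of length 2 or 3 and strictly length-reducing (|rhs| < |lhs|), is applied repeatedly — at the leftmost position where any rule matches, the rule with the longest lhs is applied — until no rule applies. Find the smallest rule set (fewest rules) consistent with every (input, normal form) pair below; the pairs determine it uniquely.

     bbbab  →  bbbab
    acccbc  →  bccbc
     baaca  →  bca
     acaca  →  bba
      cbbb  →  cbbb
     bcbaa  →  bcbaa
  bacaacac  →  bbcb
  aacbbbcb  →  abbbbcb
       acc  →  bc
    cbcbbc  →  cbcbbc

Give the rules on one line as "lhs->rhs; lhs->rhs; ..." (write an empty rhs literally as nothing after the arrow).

  | bbbab
  | acccbc => bccbc
  | baaca => baba => bca
  | acaca => baca => bba

aba->ca; ac->b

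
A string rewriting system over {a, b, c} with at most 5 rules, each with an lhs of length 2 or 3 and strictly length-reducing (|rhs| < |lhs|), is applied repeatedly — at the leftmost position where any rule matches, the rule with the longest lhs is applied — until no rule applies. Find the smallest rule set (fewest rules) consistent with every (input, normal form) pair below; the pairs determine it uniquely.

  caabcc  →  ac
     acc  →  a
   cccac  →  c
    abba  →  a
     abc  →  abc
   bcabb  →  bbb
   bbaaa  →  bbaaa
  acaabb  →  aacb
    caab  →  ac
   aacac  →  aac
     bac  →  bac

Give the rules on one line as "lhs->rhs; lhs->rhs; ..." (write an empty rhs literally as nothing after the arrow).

  | caabcc => abbcc => accc => ac
  | acc => a
  | cccac => cac => c
  | abba => aca => a

abb->ac; ca->; caa->ab; cc->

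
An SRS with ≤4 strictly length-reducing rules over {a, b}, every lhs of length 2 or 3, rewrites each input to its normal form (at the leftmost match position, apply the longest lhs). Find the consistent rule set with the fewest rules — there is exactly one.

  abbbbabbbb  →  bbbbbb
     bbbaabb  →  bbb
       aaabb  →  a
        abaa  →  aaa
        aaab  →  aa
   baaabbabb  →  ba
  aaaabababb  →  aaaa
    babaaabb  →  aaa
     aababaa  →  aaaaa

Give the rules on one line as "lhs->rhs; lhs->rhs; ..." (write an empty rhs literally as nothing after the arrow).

  | abbbbabbbb => bbbabbbb => bbbbbb
  | bbbaabb => bbabb => bbb
  | aaabb => aab => a
  | abaa => aaa

ab->; aba->aa; bab->aa; bba->b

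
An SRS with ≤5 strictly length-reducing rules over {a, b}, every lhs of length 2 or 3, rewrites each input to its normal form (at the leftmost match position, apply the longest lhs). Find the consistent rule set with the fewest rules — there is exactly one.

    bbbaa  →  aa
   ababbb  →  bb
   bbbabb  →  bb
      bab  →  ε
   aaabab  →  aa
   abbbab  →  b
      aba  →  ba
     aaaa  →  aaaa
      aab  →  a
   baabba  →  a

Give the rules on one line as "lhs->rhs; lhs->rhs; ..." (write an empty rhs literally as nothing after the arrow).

  | bbbaa => aa
  | ababbb => babbb => bb
  | bbbabb => abb => bb
  | bab => ε

aab->a; ab->b; bab->; bbb->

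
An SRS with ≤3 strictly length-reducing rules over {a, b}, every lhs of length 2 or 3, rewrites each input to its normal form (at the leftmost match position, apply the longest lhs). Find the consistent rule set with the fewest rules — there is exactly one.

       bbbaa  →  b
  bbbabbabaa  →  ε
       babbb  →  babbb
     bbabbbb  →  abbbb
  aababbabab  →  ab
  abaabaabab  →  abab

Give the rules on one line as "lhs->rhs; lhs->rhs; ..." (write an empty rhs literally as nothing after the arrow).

aa->; bba->a

  | bbbaa => baa => b
  | bbbabbabaa => babbabaa => baabaa => bbaa => aa => ε
  | babbb
  | bbabbbb => abbbb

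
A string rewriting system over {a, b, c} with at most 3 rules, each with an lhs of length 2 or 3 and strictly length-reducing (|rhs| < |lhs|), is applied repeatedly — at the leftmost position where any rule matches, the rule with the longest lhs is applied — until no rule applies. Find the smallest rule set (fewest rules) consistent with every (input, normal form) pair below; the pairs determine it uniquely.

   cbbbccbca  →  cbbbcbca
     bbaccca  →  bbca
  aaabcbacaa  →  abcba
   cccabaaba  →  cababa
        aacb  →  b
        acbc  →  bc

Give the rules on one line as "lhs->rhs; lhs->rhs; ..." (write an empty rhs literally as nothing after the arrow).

aa->a; ac->; cc->c

  | cbbbccbca => cbbbcbca
  | bbaccca => bbcca => bbca
  | aaabcbacaa => aabcbacaa => abcbacaa => abcbaa => abcba
  | cccabaaba => ccabaaba => cabaaba => cababa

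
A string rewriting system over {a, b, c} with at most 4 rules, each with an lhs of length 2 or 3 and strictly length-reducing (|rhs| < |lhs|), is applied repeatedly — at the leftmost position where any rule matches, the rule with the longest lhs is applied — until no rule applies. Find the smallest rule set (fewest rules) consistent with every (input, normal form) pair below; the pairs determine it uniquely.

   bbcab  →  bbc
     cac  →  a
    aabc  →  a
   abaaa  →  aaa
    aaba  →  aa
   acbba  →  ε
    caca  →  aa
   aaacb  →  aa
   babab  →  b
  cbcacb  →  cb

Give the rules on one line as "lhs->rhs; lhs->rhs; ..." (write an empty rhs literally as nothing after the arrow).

  | bbcab => bbc
  | cac => a
  | aabc => ac => a
  | abaaa => aaa

ab->; ac->a; ba->; cac->a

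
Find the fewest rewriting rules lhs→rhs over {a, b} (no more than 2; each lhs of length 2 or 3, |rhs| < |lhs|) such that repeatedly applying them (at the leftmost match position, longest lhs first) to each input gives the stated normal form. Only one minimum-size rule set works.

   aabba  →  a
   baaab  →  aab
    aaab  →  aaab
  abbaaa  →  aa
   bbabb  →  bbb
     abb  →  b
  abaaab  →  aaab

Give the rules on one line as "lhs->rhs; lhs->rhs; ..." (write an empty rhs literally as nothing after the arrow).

abb->b; ba->

  | aabba => aba => a
  | baaab => aab
  | aaab
  | abbaaa => baaa => aa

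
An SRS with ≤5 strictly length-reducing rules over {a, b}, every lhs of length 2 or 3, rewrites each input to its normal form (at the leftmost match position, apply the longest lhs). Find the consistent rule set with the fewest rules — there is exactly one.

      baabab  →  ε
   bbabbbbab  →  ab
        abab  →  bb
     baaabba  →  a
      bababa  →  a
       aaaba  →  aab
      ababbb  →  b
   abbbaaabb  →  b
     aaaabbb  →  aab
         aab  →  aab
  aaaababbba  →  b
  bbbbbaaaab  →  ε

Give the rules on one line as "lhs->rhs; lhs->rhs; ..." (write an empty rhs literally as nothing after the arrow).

aba->b; abb->b; ba->b; bbb->

  | baabab => babab => bbab => bbb => ε
  | bbabbbbab => bbbbbbab => bbbab => ab
  | abab => bb
  | baaabba => baabba => babba => bbba => a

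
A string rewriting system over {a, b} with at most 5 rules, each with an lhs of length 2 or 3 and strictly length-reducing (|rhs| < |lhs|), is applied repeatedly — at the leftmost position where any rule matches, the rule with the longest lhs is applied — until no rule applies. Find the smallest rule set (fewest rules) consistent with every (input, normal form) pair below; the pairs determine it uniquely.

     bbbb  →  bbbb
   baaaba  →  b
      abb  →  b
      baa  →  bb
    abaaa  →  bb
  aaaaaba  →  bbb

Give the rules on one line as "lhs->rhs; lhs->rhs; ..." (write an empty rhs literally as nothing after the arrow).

  | bbbb
  | baaaba => bbaba => bba => b
  | abb => b
  | baa => bb

aaa->bb; ab->; ba->; baa->bb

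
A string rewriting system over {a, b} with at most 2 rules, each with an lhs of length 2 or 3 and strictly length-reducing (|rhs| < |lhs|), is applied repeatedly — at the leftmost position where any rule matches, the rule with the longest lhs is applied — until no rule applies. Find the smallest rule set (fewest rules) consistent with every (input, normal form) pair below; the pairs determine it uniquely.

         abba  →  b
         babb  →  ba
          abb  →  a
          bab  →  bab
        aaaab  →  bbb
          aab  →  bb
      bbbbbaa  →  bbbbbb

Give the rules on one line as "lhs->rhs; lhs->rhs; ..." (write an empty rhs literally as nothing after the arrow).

  | abba => aa => b
  | babb => ba
  | abb => a
  | bab

aa->b; abb->a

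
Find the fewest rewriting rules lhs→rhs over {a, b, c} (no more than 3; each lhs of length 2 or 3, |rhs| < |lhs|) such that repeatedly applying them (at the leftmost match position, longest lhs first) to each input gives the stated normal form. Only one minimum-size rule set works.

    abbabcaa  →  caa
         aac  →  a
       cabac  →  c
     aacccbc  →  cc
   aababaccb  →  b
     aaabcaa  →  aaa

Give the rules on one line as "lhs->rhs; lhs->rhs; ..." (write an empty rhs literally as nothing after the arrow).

ab->; ac->; bc->c

  | abbabcaa => babcaa => bcaa => caa
  | aac => a
  | cabac => cac => c
  | aacccbc => accbc => cbc => cc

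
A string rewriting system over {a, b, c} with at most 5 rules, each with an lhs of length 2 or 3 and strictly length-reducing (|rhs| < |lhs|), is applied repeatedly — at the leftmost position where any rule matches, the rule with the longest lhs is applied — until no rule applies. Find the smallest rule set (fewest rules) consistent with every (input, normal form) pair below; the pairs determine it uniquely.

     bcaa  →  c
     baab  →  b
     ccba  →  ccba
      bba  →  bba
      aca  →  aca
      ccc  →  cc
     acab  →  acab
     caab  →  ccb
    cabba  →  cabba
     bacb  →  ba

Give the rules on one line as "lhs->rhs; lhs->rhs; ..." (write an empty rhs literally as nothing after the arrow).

  | bcaa => aa => c
  | baab => bcb => b
  | ccba
  | bba

aa->c; acb->a; bc->; ccc->cc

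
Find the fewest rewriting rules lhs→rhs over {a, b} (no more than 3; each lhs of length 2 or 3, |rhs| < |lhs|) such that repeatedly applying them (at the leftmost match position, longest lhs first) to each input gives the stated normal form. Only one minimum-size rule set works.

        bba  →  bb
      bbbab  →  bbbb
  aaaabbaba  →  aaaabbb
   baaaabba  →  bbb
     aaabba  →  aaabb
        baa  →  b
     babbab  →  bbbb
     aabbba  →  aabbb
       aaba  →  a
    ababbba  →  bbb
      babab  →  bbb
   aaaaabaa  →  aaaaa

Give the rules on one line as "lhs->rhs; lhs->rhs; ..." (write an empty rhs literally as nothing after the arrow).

aba->; ba->b

  | bba => bb
  | bbbab => bbbb
  | aaaabbaba => aaaabbba => aaaabbb
  | baaaabba => baaabba => baabba => babba => bbba => bbb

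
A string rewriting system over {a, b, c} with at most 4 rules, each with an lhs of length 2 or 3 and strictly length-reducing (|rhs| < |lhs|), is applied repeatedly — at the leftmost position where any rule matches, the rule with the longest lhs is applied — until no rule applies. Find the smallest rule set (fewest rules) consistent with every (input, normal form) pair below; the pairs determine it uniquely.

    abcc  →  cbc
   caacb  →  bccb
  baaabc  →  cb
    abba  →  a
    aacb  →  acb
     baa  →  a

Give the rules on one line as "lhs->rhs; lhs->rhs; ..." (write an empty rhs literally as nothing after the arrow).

aa->a; abc->cb; ba->a; caa->bc

  | abcc => cbc
  | caacb => bccb
  | baaabc => aaabc => aabc => abc => cb
  | abba => aba => aa => a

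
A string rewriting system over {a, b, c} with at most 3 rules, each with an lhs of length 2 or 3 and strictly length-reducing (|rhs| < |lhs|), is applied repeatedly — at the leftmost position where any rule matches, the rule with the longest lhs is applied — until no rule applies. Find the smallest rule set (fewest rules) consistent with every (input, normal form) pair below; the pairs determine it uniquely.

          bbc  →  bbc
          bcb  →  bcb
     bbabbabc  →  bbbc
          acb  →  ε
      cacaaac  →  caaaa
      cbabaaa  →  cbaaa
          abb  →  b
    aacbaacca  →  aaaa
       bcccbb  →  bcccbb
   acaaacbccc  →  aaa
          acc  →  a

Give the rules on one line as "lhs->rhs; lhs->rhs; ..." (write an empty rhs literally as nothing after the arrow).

ab->; ac->a

  | bbc
  | bcb
  | bbabbabc => bbbabc => bbbc
  | acb => ab => ε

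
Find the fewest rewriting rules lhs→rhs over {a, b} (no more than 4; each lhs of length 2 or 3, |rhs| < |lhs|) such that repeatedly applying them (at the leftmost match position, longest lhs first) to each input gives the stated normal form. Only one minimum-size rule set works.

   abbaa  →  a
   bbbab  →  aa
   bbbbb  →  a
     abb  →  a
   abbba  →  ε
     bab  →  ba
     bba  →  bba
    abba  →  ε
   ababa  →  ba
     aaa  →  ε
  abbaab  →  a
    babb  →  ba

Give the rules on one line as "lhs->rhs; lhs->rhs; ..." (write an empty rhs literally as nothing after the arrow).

aaa->; ab->a; aba->; bbb->a

  | abbaa => abaa => a
  | bbbab => aab => aa
  | bbbbb => abb => ab => a
  | abb => ab => a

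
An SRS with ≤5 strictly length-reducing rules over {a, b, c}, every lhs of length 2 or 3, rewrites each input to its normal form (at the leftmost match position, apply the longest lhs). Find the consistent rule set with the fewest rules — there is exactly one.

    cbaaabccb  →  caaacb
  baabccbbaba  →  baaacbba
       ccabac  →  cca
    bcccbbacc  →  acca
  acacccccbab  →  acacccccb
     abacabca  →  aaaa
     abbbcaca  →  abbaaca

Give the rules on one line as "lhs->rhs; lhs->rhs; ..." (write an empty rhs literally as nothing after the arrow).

bab->b; bac->; bc->a; cba->c

  | cbaaabccb => caabccb => caaacb
  | baabccbbaba => baaacbbaba => baaacbba
  | ccabac => cca
  | bcccbbacc => accbbacc => accbc => acca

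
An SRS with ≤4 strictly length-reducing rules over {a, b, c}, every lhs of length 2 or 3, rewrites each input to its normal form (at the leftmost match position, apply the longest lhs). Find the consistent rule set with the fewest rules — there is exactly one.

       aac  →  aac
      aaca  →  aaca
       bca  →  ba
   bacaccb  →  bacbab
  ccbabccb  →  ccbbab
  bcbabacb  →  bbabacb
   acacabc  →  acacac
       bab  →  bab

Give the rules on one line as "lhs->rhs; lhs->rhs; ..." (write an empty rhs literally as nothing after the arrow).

  | aac
  | aaca
  | bca => ba
  | bacaccb => bacbab

abc->ac; acc->ba; bc->b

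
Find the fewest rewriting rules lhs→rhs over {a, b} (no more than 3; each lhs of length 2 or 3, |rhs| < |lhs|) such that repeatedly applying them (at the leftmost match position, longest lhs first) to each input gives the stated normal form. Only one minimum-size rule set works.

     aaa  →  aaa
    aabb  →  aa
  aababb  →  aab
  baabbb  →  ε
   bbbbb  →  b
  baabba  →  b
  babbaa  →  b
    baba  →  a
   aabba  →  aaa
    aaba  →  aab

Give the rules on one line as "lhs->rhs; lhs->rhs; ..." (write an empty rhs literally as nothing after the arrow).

  | aaa
  | aabb => aa
  | aababb => aabbb => aab
  | baabbb => babbb => bbbb => bb => ε

ba->b; bb->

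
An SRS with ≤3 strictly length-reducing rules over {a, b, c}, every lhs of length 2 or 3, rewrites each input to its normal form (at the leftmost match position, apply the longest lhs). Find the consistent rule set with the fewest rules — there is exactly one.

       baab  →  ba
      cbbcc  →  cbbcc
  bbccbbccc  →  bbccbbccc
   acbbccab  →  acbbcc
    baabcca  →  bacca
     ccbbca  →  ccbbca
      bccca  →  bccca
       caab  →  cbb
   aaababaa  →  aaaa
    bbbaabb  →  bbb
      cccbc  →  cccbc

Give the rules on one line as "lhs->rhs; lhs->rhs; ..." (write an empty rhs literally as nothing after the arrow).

ab->; caa->cb

  | baab => ba
  | cbbcc
  | bbccbbccc
  | acbbccab => acbbcc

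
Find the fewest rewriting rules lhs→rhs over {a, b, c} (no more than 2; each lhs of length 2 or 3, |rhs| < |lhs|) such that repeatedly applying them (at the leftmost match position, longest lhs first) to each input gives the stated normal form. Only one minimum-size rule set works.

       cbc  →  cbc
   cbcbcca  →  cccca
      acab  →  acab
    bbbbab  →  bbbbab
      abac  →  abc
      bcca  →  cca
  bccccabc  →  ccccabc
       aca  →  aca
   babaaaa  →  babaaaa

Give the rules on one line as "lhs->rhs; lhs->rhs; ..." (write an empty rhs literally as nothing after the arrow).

bac->bc; bcc->cc

  | cbc
  | cbcbcca => cbccca => cccca
  | acab
  | bbbbab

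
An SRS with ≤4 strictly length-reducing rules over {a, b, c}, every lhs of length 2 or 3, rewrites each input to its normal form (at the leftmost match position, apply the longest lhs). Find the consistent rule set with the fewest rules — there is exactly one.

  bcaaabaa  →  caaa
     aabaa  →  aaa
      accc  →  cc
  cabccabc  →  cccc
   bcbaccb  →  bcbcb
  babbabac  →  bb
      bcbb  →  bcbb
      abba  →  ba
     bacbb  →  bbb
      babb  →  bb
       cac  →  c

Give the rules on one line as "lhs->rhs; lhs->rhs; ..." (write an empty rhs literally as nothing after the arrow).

  | bcaaabaa => caabaa => caaa
  | aabaa => aaa
  | accc => cc
  | cabccabc => cccabc => cccc

ab->; ac->; bca->c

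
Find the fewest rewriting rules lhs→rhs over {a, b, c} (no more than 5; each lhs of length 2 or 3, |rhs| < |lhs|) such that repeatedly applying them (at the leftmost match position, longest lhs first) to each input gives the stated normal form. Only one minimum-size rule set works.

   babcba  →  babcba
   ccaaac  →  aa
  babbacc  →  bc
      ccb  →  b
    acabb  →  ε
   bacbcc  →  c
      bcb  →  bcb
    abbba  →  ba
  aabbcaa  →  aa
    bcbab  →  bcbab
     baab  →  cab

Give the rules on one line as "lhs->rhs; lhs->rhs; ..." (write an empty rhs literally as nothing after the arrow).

  | babcba
  | ccaaac => aaac => aa
  | babbacc => bacacc => bacc => bc
  | ccb => b

ac->; baa->ca; bb->c; cc->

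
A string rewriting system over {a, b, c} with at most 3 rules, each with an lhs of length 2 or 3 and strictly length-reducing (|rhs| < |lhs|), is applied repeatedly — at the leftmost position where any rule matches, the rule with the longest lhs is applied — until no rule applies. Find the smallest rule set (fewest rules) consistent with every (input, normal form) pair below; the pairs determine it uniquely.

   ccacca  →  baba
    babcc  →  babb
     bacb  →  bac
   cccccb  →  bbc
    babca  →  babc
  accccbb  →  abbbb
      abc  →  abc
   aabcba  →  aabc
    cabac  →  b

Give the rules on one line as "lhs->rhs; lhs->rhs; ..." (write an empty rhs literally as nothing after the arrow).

  | ccacca => bacca => baba
  | babcc => babb
  | bacb => bac
  | cccccb => bcccb => bbcb => bbc

ca->c; cb->c; cc->b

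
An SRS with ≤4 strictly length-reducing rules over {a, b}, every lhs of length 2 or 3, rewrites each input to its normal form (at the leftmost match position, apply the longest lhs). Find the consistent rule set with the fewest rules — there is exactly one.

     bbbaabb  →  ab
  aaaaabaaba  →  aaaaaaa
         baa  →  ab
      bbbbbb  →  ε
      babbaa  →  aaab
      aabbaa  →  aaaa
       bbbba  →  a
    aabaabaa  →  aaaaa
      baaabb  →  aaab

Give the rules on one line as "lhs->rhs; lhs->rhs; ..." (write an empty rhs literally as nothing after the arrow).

  | bbbaabb => baabb => abbb => ab
  | aaaaabaaba => aaaaaabba => aaaaaaa
  | baa => ab
  | bbbbbb => bbbb => bb => ε

baa->ab; bab->aa; bb->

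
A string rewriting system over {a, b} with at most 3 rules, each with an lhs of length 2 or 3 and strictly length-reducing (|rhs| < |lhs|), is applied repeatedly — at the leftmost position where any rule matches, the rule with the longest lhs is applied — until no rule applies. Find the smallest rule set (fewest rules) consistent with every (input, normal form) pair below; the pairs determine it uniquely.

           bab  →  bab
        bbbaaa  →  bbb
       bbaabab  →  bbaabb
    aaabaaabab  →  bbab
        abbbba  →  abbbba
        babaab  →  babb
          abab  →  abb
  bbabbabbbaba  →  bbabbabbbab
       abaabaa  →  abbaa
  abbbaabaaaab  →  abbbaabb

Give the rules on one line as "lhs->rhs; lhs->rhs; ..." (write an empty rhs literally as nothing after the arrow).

aaa->; aba->ab

  | bab
  | bbbaaa => bbb
  | bbaabab => bbaabb
  | aaabaaabab => baaabab => bbab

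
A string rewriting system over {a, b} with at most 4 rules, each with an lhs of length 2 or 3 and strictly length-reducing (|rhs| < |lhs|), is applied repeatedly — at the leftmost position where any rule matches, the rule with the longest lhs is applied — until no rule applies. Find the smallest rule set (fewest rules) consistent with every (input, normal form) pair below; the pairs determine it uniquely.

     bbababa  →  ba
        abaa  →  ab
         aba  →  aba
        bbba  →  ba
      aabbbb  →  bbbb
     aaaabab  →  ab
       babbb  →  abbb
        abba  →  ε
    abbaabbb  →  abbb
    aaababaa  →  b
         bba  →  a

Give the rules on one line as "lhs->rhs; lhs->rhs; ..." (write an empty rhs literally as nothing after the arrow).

aa->; bab->ab; bba->a

  | bbababa => ababa => aaba => ba
  | abaa => ab
  | aba
  | bbba => ba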